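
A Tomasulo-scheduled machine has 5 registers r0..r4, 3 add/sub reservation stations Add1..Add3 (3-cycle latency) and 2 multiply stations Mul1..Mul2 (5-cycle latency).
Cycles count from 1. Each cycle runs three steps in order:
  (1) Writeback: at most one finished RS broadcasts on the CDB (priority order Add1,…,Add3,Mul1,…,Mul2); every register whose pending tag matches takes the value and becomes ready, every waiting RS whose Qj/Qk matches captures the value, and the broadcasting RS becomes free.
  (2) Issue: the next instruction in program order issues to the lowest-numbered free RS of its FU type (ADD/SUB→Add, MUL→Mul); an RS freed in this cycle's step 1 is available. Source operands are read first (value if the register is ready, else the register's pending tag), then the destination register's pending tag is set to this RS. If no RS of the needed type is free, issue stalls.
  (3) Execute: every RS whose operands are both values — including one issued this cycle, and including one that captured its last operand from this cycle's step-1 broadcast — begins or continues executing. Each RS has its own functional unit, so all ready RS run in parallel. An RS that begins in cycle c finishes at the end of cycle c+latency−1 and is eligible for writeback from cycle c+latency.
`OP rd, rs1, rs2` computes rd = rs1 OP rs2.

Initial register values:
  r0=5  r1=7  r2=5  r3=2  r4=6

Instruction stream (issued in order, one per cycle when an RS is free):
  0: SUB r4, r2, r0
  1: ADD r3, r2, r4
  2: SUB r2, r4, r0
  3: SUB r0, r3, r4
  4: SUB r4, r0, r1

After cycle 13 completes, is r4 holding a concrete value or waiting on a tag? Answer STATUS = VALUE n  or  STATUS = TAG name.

STATUS = VALUE -2

cycle 1: issue SUB r4<-Add1 // r0:5,r1:7,r2:5,r3:2,r4:Add1
cycle 2: issue ADD r3<-Add2 // r0:5,r1:7,r2:5,r3:Add2,r4:Add1
cycle 3: issue SUB r2<-Add3 // r0:5,r1:7,r2:Add3,r3:Add2,r4:Add1
cycle 4: CDB Add1=0; issue SUB r0<-Add1 // r0:Add1,r1:7,r2:Add3,r3:Add2,r4:0
cycle 5: stall // r0:Add1,r1:7,r2:Add3,r3:Add2,r4:0
cycle 6: stall // r0:Add1,r1:7,r2:Add3,r3:Add2,r4:0
cycle 7: CDB Add2=5; issue SUB r4<-Add2 // r0:Add1,r1:7,r2:Add3,r3:5,r4:Add2
cycle 8: CDB Add3=-5 // r0:Add1,r1:7,r2:-5,r3:5,r4:Add2
cycle 9: - // r0:Add1,r1:7,r2:-5,r3:5,r4:Add2
cycle 10: CDB Add1=5 // r0:5,r1:7,r2:-5,r3:5,r4:Add2
cycle 11: - // r0:5,r1:7,r2:-5,r3:5,r4:Add2
cycle 12: - // r0:5,r1:7,r2:-5,r3:5,r4:Add2
cycle 13: CDB Add2=-2 // r0:5,r1:7,r2:-5,r3:5,r4:-2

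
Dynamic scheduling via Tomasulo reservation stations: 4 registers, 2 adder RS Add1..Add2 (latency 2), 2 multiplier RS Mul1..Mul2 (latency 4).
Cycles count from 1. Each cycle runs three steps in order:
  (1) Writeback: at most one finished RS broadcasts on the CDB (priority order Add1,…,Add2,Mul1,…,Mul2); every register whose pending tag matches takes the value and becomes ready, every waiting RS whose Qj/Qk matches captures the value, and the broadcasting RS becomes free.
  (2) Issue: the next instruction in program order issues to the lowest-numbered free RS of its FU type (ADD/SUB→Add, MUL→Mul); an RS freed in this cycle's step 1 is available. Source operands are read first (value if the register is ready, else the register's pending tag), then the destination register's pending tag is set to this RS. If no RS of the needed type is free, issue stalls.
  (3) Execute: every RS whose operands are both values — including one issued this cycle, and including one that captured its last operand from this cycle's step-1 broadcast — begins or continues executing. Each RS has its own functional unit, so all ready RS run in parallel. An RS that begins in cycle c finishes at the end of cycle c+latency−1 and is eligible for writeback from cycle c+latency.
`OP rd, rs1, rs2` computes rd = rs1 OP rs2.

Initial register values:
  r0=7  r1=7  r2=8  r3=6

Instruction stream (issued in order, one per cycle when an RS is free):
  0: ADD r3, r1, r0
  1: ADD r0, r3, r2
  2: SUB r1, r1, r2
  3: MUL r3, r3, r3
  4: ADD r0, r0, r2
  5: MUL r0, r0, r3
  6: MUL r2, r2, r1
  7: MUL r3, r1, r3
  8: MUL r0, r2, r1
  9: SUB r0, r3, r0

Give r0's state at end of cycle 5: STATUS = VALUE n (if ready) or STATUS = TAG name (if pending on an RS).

STATUS = TAG Add1

  c1: issue ADD r3<-Add1  regs: r0:7,r1:7,r2:8,r3:Add1
  c2: issue ADD r0<-Add2  regs: r0:Add2,r1:7,r2:8,r3:Add1
  c3: CDB Add1=14; issue SUB r1<-Add1  regs: r0:Add2,r1:Add1,r2:8,r3:14
  c4: issue MUL r3<-Mul1  regs: r0:Add2,r1:Add1,r2:8,r3:Mul1
  c5: CDB Add1=-1; issue ADD r0<-Add1  regs: r0:Add1,r1:-1,r2:8,r3:Mul1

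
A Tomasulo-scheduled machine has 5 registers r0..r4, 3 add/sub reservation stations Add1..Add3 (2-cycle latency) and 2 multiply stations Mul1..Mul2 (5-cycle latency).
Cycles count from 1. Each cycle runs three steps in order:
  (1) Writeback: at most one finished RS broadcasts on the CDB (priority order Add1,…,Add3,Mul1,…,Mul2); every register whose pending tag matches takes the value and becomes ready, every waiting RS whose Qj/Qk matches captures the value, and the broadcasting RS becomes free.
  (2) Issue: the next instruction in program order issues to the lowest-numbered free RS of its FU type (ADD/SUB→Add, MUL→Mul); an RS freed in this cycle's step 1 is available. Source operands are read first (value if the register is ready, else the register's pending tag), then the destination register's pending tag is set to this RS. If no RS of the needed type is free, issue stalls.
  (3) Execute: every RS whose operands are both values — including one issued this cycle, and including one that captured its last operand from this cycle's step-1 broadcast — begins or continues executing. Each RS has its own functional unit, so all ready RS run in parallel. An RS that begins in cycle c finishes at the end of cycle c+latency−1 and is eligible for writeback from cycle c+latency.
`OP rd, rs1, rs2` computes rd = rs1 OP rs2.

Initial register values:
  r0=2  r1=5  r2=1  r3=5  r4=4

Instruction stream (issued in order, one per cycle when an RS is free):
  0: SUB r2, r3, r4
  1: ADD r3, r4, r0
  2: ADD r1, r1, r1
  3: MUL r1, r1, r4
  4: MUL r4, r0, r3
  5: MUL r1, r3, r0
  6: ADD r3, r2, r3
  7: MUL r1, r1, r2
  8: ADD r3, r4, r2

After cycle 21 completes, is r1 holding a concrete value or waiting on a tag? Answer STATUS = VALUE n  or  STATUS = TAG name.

STATUS = VALUE 12

c1: issue SUB r2<-Add1 | r0:2,r1:5,r2:Add1,r3:5,r4:4
c2: issue ADD r3<-Add2 | r0:2,r1:5,r2:Add1,r3:Add2,r4:4
c3: CDB Add1=1; issue ADD r1<-Add1 | r0:2,r1:Add1,r2:1,r3:Add2,r4:4
c4: CDB Add2=6; issue MUL r1<-Mul1 | r0:2,r1:Mul1,r2:1,r3:6,r4:4
c5: CDB Add1=10; issue MUL r4<-Mul2 | r0:2,r1:Mul1,r2:1,r3:6,r4:Mul2
c6: stall | r0:2,r1:Mul1,r2:1,r3:6,r4:Mul2
c7: stall | r0:2,r1:Mul1,r2:1,r3:6,r4:Mul2
c8: stall | r0:2,r1:Mul1,r2:1,r3:6,r4:Mul2
c9: stall | r0:2,r1:Mul1,r2:1,r3:6,r4:Mul2
c10: CDB Mul1=40; issue MUL r1<-Mul1 | r0:2,r1:Mul1,r2:1,r3:6,r4:Mul2
c11: CDB Mul2=12; issue ADD r3<-Add1 | r0:2,r1:Mul1,r2:1,r3:Add1,r4:12
c12: issue MUL r1<-Mul2 | r0:2,r1:Mul2,r2:1,r3:Add1,r4:12
c13: CDB Add1=7; issue ADD r3<-Add1 | r0:2,r1:Mul2,r2:1,r3:Add1,r4:12
c14: - | r0:2,r1:Mul2,r2:1,r3:Add1,r4:12
c15: CDB Add1=13 | r0:2,r1:Mul2,r2:1,r3:13,r4:12
c16: CDB Mul1=12 | r0:2,r1:Mul2,r2:1,r3:13,r4:12
c17: - | r0:2,r1:Mul2,r2:1,r3:13,r4:12
c18: - | r0:2,r1:Mul2,r2:1,r3:13,r4:12
c19: - | r0:2,r1:Mul2,r2:1,r3:13,r4:12
c20: - | r0:2,r1:Mul2,r2:1,r3:13,r4:12
c21: CDB Mul2=12 | r0:2,r1:12,r2:1,r3:13,r4:12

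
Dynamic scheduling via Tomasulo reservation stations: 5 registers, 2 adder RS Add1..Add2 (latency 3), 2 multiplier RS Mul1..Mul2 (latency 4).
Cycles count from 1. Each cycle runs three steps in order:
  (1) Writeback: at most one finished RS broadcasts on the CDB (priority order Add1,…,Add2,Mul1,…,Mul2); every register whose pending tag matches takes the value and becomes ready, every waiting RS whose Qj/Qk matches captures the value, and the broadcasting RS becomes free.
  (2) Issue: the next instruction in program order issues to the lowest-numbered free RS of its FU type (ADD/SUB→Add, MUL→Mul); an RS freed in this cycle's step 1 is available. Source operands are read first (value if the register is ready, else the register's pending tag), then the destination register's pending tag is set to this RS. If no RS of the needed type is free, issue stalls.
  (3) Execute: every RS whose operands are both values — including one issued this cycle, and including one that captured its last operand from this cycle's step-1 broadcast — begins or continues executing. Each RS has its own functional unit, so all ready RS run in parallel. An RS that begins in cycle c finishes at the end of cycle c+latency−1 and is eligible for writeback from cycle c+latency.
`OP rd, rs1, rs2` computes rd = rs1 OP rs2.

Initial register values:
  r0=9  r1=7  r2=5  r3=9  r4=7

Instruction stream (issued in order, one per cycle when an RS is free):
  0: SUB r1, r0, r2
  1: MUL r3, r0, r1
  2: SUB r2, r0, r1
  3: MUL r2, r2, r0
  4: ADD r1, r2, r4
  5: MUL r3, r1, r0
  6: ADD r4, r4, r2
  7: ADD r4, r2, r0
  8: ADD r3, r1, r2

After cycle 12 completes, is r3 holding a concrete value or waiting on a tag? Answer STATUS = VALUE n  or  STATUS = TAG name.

STATUS = TAG Mul1

  c1: issue SUB r1<-Add1  regs: r0:9,r1:Add1,r2:5,r3:9,r4:7
  c2: issue MUL r3<-Mul1  regs: r0:9,r1:Add1,r2:5,r3:Mul1,r4:7
  c3: issue SUB r2<-Add2  regs: r0:9,r1:Add1,r2:Add2,r3:Mul1,r4:7
  c4: CDB Add1=4; issue MUL r2<-Mul2  regs: r0:9,r1:4,r2:Mul2,r3:Mul1,r4:7
  c5: issue ADD r1<-Add1  regs: r0:9,r1:Add1,r2:Mul2,r3:Mul1,r4:7
  c6: stall  regs: r0:9,r1:Add1,r2:Mul2,r3:Mul1,r4:7
  c7: CDB Add2=5; stall  regs: r0:9,r1:Add1,r2:Mul2,r3:Mul1,r4:7
  c8: CDB Mul1=36; issue MUL r3<-Mul1  regs: r0:9,r1:Add1,r2:Mul2,r3:Mul1,r4:7
  c9: issue ADD r4<-Add2  regs: r0:9,r1:Add1,r2:Mul2,r3:Mul1,r4:Add2
  c10: stall  regs: r0:9,r1:Add1,r2:Mul2,r3:Mul1,r4:Add2
  c11: CDB Mul2=45; stall  regs: r0:9,r1:Add1,r2:45,r3:Mul1,r4:Add2
  c12: stall  regs: r0:9,r1:Add1,r2:45,r3:Mul1,r4:Add2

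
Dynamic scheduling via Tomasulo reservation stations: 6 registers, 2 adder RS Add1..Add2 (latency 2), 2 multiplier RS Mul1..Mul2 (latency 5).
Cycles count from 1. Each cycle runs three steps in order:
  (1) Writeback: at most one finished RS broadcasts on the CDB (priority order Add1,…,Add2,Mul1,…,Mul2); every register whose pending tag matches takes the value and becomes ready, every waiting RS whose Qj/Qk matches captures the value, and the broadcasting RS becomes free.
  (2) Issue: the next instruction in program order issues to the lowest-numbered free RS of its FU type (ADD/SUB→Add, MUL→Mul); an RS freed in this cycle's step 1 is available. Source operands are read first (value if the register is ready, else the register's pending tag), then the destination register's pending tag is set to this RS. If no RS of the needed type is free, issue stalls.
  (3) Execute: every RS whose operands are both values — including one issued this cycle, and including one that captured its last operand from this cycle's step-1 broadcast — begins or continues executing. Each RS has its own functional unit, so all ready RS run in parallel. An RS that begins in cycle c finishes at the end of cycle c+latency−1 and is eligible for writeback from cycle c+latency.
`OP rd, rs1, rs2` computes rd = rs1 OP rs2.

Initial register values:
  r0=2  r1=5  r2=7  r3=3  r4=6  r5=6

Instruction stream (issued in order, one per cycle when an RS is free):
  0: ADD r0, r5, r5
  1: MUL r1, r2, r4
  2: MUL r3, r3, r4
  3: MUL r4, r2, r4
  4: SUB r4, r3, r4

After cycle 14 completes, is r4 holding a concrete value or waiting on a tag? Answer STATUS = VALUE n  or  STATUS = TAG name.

c1: issue ADD r0<-Add1 | r0:Add1,r1:5,r2:7,r3:3,r4:6,r5:6
c2: issue MUL r1<-Mul1 | r0:Add1,r1:Mul1,r2:7,r3:3,r4:6,r5:6
c3: CDB Add1=12; issue MUL r3<-Mul2 | r0:12,r1:Mul1,r2:7,r3:Mul2,r4:6,r5:6
c4: stall | r0:12,r1:Mul1,r2:7,r3:Mul2,r4:6,r5:6
c5: stall | r0:12,r1:Mul1,r2:7,r3:Mul2,r4:6,r5:6
c6: stall | r0:12,r1:Mul1,r2:7,r3:Mul2,r4:6,r5:6
c7: CDB Mul1=42; issue MUL r4<-Mul1 | r0:12,r1:42,r2:7,r3:Mul2,r4:Mul1,r5:6
c8: CDB Mul2=18; issue SUB r4<-Add1 | r0:12,r1:42,r2:7,r3:18,r4:Add1,r5:6
c9: - | r0:12,r1:42,r2:7,r3:18,r4:Add1,r5:6
c10: - | r0:12,r1:42,r2:7,r3:18,r4:Add1,r5:6
c11: - | r0:12,r1:42,r2:7,r3:18,r4:Add1,r5:6
c12: CDB Mul1=42 | r0:12,r1:42,r2:7,r3:18,r4:Add1,r5:6
c13: - | r0:12,r1:42,r2:7,r3:18,r4:Add1,r5:6
c14: CDB Add1=-24 | r0:12,r1:42,r2:7,r3:18,r4:-24,r5:6

STATUS = VALUE -24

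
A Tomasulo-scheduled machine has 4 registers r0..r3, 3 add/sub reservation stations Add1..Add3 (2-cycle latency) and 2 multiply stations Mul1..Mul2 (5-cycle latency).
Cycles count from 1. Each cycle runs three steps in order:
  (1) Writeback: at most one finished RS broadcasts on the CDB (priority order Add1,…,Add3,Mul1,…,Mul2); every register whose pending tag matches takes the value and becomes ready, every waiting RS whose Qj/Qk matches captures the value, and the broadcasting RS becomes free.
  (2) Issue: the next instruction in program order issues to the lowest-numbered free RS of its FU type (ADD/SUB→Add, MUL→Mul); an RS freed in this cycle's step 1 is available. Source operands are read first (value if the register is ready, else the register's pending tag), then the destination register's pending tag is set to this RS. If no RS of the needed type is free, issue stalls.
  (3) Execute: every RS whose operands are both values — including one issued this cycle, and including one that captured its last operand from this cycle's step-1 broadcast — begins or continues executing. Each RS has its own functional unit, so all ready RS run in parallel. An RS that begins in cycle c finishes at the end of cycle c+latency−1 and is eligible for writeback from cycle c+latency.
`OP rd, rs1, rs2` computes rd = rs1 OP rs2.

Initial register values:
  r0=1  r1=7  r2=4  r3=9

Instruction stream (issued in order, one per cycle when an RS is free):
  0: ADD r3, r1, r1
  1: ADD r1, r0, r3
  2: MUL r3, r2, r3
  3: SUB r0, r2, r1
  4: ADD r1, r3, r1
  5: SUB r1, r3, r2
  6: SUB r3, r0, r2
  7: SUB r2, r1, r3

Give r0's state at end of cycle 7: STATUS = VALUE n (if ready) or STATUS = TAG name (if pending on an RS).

cycle 1: issue ADD r3<-Add1 // r0:1,r1:7,r2:4,r3:Add1
cycle 2: issue ADD r1<-Add2 // r0:1,r1:Add2,r2:4,r3:Add1
cycle 3: CDB Add1=14; issue MUL r3<-Mul1 // r0:1,r1:Add2,r2:4,r3:Mul1
cycle 4: issue SUB r0<-Add1 // r0:Add1,r1:Add2,r2:4,r3:Mul1
cycle 5: CDB Add2=15; issue ADD r1<-Add2 // r0:Add1,r1:Add2,r2:4,r3:Mul1
cycle 6: issue SUB r1<-Add3 // r0:Add1,r1:Add3,r2:4,r3:Mul1
cycle 7: CDB Add1=-11; issue SUB r3<-Add1 // r0:-11,r1:Add3,r2:4,r3:Add1

STATUS = VALUE -11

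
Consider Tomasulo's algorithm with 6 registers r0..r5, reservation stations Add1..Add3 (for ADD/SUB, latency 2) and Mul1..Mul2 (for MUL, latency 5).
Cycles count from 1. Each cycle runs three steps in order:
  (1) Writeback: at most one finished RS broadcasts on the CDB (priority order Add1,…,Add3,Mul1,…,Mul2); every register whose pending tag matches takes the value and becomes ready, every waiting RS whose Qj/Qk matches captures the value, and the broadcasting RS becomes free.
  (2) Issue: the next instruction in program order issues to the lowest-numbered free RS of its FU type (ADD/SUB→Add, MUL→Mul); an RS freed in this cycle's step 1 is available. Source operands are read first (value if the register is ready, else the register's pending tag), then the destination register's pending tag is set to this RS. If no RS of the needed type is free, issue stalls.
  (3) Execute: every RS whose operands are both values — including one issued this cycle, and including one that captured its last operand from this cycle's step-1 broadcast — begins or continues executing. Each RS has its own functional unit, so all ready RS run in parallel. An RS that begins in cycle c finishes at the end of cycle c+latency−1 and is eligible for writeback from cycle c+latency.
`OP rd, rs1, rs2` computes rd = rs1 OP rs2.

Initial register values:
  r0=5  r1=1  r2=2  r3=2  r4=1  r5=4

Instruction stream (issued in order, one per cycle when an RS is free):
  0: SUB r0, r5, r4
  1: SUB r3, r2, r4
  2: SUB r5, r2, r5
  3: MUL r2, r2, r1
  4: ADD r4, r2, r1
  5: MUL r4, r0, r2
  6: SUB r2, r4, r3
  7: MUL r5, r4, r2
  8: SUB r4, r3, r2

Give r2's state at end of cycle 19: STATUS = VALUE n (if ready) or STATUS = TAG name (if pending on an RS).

STATUS = VALUE 5

cycle 1: issue SUB r0<-Add1 // r0:Add1,r1:1,r2:2,r3:2,r4:1,r5:4
cycle 2: issue SUB r3<-Add2 // r0:Add1,r1:1,r2:2,r3:Add2,r4:1,r5:4
cycle 3: CDB Add1=3; issue SUB r5<-Add1 // r0:3,r1:1,r2:2,r3:Add2,r4:1,r5:Add1
cycle 4: CDB Add2=1; issue MUL r2<-Mul1 // r0:3,r1:1,r2:Mul1,r3:1,r4:1,r5:Add1
cycle 5: CDB Add1=-2; issue ADD r4<-Add1 // r0:3,r1:1,r2:Mul1,r3:1,r4:Add1,r5:-2
cycle 6: issue MUL r4<-Mul2 // r0:3,r1:1,r2:Mul1,r3:1,r4:Mul2,r5:-2
cycle 7: issue SUB r2<-Add2 // r0:3,r1:1,r2:Add2,r3:1,r4:Mul2,r5:-2
cycle 8: stall // r0:3,r1:1,r2:Add2,r3:1,r4:Mul2,r5:-2
cycle 9: CDB Mul1=2; issue MUL r5<-Mul1 // r0:3,r1:1,r2:Add2,r3:1,r4:Mul2,r5:Mul1
cycle 10: issue SUB r4<-Add3 // r0:3,r1:1,r2:Add2,r3:1,r4:Add3,r5:Mul1
cycle 11: CDB Add1=3 // r0:3,r1:1,r2:Add2,r3:1,r4:Add3,r5:Mul1
cycle 12: - // r0:3,r1:1,r2:Add2,r3:1,r4:Add3,r5:Mul1
cycle 13: - // r0:3,r1:1,r2:Add2,r3:1,r4:Add3,r5:Mul1
cycle 14: CDB Mul2=6 // r0:3,r1:1,r2:Add2,r3:1,r4:Add3,r5:Mul1
cycle 15: - // r0:3,r1:1,r2:Add2,r3:1,r4:Add3,r5:Mul1
cycle 16: CDB Add2=5 // r0:3,r1:1,r2:5,r3:1,r4:Add3,r5:Mul1
cycle 17: - // r0:3,r1:1,r2:5,r3:1,r4:Add3,r5:Mul1
cycle 18: CDB Add3=-4 // r0:3,r1:1,r2:5,r3:1,r4:-4,r5:Mul1
cycle 19: - // r0:3,r1:1,r2:5,r3:1,r4:-4,r5:Mul1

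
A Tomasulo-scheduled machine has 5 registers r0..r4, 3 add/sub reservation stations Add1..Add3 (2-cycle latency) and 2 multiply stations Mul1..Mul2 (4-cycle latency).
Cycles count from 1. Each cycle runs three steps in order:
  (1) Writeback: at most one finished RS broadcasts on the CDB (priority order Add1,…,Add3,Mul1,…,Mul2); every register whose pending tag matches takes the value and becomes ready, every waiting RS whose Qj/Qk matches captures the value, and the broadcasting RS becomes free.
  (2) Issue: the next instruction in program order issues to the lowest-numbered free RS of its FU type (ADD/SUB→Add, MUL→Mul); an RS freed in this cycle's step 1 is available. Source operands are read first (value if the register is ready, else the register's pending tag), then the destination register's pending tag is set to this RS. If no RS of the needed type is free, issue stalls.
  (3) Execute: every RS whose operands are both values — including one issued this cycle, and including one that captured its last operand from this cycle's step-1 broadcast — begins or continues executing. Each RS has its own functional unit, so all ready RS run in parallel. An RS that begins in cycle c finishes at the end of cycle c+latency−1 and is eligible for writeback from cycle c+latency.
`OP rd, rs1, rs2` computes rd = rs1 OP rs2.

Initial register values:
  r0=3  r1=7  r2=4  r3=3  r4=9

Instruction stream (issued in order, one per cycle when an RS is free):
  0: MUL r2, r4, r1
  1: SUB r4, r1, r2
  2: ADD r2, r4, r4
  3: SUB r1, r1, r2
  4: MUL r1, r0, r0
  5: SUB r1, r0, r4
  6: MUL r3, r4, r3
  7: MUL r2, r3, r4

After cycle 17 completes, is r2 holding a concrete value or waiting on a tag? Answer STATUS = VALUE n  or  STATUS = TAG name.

STATUS = VALUE 9408

  c1: issue MUL r2<-Mul1  regs: r0:3,r1:7,r2:Mul1,r3:3,r4:9
  c2: issue SUB r4<-Add1  regs: r0:3,r1:7,r2:Mul1,r3:3,r4:Add1
  c3: issue ADD r2<-Add2  regs: r0:3,r1:7,r2:Add2,r3:3,r4:Add1
  c4: issue SUB r1<-Add3  regs: r0:3,r1:Add3,r2:Add2,r3:3,r4:Add1
  c5: CDB Mul1=63; issue MUL r1<-Mul1  regs: r0:3,r1:Mul1,r2:Add2,r3:3,r4:Add1
  c6: stall  regs: r0:3,r1:Mul1,r2:Add2,r3:3,r4:Add1
  c7: CDB Add1=-56; issue SUB r1<-Add1  regs: r0:3,r1:Add1,r2:Add2,r3:3,r4:-56
  c8: issue MUL r3<-Mul2  regs: r0:3,r1:Add1,r2:Add2,r3:Mul2,r4:-56
  c9: CDB Add1=59; stall  regs: r0:3,r1:59,r2:Add2,r3:Mul2,r4:-56
  c10: CDB Add2=-112; stall  regs: r0:3,r1:59,r2:-112,r3:Mul2,r4:-56
  c11: CDB Mul1=9; issue MUL r2<-Mul1  regs: r0:3,r1:59,r2:Mul1,r3:Mul2,r4:-56
  c12: CDB Add3=119  regs: r0:3,r1:59,r2:Mul1,r3:Mul2,r4:-56
  c13: CDB Mul2=-168  regs: r0:3,r1:59,r2:Mul1,r3:-168,r4:-56
  c14: -  regs: r0:3,r1:59,r2:Mul1,r3:-168,r4:-56
  c15: -  regs: r0:3,r1:59,r2:Mul1,r3:-168,r4:-56
  c16: -  regs: r0:3,r1:59,r2:Mul1,r3:-168,r4:-56
  c17: CDB Mul1=9408  regs: r0:3,r1:59,r2:9408,r3:-168,r4:-56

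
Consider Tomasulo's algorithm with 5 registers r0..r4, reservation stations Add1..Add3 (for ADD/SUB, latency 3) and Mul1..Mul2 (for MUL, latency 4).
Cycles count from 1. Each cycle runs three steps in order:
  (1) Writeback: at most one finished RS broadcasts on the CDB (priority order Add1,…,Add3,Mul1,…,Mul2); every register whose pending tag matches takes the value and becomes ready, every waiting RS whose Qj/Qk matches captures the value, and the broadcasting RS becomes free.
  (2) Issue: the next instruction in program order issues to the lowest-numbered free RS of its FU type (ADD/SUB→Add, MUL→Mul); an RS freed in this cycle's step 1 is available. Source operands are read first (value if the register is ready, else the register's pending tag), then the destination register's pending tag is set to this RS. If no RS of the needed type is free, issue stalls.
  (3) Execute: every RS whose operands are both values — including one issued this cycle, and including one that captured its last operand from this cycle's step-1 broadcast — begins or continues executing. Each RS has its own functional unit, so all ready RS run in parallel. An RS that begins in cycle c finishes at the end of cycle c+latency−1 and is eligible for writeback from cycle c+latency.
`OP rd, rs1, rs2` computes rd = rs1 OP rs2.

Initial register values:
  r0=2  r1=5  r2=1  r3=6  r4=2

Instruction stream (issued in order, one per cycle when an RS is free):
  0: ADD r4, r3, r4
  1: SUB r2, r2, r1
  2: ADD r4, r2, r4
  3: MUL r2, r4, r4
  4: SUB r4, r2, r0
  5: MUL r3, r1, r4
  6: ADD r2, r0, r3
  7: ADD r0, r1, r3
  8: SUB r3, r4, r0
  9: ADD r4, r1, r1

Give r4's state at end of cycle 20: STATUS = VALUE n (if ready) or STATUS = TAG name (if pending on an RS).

c1: issue ADD r4<-Add1 | r0:2,r1:5,r2:1,r3:6,r4:Add1
c2: issue SUB r2<-Add2 | r0:2,r1:5,r2:Add2,r3:6,r4:Add1
c3: issue ADD r4<-Add3 | r0:2,r1:5,r2:Add2,r3:6,r4:Add3
c4: CDB Add1=8; issue MUL r2<-Mul1 | r0:2,r1:5,r2:Mul1,r3:6,r4:Add3
c5: CDB Add2=-4; issue SUB r4<-Add1 | r0:2,r1:5,r2:Mul1,r3:6,r4:Add1
c6: issue MUL r3<-Mul2 | r0:2,r1:5,r2:Mul1,r3:Mul2,r4:Add1
c7: issue ADD r2<-Add2 | r0:2,r1:5,r2:Add2,r3:Mul2,r4:Add1
c8: CDB Add3=4; issue ADD r0<-Add3 | r0:Add3,r1:5,r2:Add2,r3:Mul2,r4:Add1
c9: stall | r0:Add3,r1:5,r2:Add2,r3:Mul2,r4:Add1
c10: stall | r0:Add3,r1:5,r2:Add2,r3:Mul2,r4:Add1
c11: stall | r0:Add3,r1:5,r2:Add2,r3:Mul2,r4:Add1
c12: CDB Mul1=16; stall | r0:Add3,r1:5,r2:Add2,r3:Mul2,r4:Add1
c13: stall | r0:Add3,r1:5,r2:Add2,r3:Mul2,r4:Add1
c14: stall | r0:Add3,r1:5,r2:Add2,r3:Mul2,r4:Add1
c15: CDB Add1=14; issue SUB r3<-Add1 | r0:Add3,r1:5,r2:Add2,r3:Add1,r4:14
c16: stall | r0:Add3,r1:5,r2:Add2,r3:Add1,r4:14
c17: stall | r0:Add3,r1:5,r2:Add2,r3:Add1,r4:14
c18: stall | r0:Add3,r1:5,r2:Add2,r3:Add1,r4:14
c19: CDB Mul2=70; stall | r0:Add3,r1:5,r2:Add2,r3:Add1,r4:14
c20: stall | r0:Add3,r1:5,r2:Add2,r3:Add1,r4:14

STATUS = VALUE 14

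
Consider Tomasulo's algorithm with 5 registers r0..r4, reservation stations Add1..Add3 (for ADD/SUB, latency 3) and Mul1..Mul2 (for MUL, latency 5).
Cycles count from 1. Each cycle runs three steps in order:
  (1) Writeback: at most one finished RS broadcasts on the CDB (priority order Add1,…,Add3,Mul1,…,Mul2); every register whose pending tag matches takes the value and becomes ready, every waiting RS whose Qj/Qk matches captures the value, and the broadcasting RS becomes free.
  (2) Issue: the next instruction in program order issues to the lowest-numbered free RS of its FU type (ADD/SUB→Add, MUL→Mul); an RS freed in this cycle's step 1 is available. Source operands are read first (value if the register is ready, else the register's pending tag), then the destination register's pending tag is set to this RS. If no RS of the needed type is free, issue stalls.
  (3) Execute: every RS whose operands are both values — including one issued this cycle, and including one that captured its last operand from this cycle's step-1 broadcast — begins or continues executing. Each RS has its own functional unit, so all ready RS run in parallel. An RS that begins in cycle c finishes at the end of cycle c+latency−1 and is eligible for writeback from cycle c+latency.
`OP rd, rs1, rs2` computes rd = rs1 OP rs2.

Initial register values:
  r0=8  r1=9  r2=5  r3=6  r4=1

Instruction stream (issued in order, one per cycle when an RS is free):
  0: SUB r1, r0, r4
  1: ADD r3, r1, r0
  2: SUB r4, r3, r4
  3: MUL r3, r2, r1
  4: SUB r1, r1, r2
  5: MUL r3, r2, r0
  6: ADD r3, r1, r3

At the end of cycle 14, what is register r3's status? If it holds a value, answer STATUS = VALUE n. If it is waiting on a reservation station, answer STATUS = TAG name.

STATUS = VALUE 42

  c1: issue SUB r1<-Add1  regs: r0:8,r1:Add1,r2:5,r3:6,r4:1
  c2: issue ADD r3<-Add2  regs: r0:8,r1:Add1,r2:5,r3:Add2,r4:1
  c3: issue SUB r4<-Add3  regs: r0:8,r1:Add1,r2:5,r3:Add2,r4:Add3
  c4: CDB Add1=7; issue MUL r3<-Mul1  regs: r0:8,r1:7,r2:5,r3:Mul1,r4:Add3
  c5: issue SUB r1<-Add1  regs: r0:8,r1:Add1,r2:5,r3:Mul1,r4:Add3
  c6: issue MUL r3<-Mul2  regs: r0:8,r1:Add1,r2:5,r3:Mul2,r4:Add3
  c7: CDB Add2=15; issue ADD r3<-Add2  regs: r0:8,r1:Add1,r2:5,r3:Add2,r4:Add3
  c8: CDB Add1=2  regs: r0:8,r1:2,r2:5,r3:Add2,r4:Add3
  c9: CDB Mul1=35  regs: r0:8,r1:2,r2:5,r3:Add2,r4:Add3
  c10: CDB Add3=14  regs: r0:8,r1:2,r2:5,r3:Add2,r4:14
  c11: CDB Mul2=40  regs: r0:8,r1:2,r2:5,r3:Add2,r4:14
  c12: -  regs: r0:8,r1:2,r2:5,r3:Add2,r4:14
  c13: -  regs: r0:8,r1:2,r2:5,r3:Add2,r4:14
  c14: CDB Add2=42  regs: r0:8,r1:2,r2:5,r3:42,r4:14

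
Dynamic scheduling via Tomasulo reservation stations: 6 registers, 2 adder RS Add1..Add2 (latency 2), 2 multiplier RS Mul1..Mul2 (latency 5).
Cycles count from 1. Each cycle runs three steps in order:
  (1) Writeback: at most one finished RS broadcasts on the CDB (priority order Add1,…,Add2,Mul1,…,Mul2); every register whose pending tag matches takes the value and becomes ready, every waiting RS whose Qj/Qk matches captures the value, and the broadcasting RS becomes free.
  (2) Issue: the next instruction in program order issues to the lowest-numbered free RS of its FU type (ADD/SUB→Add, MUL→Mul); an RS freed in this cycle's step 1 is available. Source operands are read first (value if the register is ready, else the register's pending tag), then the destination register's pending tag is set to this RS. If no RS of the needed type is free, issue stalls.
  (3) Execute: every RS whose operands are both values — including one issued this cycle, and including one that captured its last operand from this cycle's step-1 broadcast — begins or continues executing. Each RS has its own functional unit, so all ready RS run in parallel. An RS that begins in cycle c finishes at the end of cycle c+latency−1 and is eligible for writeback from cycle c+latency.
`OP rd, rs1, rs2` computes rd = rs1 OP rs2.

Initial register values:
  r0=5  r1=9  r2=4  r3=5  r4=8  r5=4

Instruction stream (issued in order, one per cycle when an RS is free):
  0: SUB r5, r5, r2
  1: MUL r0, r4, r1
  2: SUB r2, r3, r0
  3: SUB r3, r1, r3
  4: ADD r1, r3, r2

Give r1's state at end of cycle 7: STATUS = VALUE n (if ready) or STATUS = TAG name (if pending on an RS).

STATUS = TAG Add2

c1: issue SUB r5<-Add1 | r0:5,r1:9,r2:4,r3:5,r4:8,r5:Add1
c2: issue MUL r0<-Mul1 | r0:Mul1,r1:9,r2:4,r3:5,r4:8,r5:Add1
c3: CDB Add1=0; issue SUB r2<-Add1 | r0:Mul1,r1:9,r2:Add1,r3:5,r4:8,r5:0
c4: issue SUB r3<-Add2 | r0:Mul1,r1:9,r2:Add1,r3:Add2,r4:8,r5:0
c5: stall | r0:Mul1,r1:9,r2:Add1,r3:Add2,r4:8,r5:0
c6: CDB Add2=4; issue ADD r1<-Add2 | r0:Mul1,r1:Add2,r2:Add1,r3:4,r4:8,r5:0
c7: CDB Mul1=72 | r0:72,r1:Add2,r2:Add1,r3:4,r4:8,r5:0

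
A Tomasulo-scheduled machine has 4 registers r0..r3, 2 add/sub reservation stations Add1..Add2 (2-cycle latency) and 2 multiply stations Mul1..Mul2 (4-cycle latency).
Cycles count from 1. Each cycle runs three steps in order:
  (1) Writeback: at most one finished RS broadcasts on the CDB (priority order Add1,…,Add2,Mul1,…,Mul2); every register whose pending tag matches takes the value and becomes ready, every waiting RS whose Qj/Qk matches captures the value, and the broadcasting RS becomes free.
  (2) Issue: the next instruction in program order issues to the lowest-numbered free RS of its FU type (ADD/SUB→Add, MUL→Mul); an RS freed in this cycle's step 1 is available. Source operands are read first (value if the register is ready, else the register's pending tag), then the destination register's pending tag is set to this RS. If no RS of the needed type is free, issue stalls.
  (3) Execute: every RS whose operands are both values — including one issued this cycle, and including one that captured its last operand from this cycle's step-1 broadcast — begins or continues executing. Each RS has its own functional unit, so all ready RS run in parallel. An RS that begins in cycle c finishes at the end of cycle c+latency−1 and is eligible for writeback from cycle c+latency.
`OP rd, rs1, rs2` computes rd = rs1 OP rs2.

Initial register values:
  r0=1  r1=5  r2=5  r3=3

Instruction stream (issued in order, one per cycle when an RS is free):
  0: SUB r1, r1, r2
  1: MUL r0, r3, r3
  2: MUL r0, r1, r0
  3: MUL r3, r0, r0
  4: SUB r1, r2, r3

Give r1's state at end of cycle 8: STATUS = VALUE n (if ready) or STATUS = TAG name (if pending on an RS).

STATUS = TAG Add1

c1: issue SUB r1<-Add1 | r0:1,r1:Add1,r2:5,r3:3
c2: issue MUL r0<-Mul1 | r0:Mul1,r1:Add1,r2:5,r3:3
c3: CDB Add1=0; issue MUL r0<-Mul2 | r0:Mul2,r1:0,r2:5,r3:3
c4: stall | r0:Mul2,r1:0,r2:5,r3:3
c5: stall | r0:Mul2,r1:0,r2:5,r3:3
c6: CDB Mul1=9; issue MUL r3<-Mul1 | r0:Mul2,r1:0,r2:5,r3:Mul1
c7: issue SUB r1<-Add1 | r0:Mul2,r1:Add1,r2:5,r3:Mul1
c8: - | r0:Mul2,r1:Add1,r2:5,r3:Mul1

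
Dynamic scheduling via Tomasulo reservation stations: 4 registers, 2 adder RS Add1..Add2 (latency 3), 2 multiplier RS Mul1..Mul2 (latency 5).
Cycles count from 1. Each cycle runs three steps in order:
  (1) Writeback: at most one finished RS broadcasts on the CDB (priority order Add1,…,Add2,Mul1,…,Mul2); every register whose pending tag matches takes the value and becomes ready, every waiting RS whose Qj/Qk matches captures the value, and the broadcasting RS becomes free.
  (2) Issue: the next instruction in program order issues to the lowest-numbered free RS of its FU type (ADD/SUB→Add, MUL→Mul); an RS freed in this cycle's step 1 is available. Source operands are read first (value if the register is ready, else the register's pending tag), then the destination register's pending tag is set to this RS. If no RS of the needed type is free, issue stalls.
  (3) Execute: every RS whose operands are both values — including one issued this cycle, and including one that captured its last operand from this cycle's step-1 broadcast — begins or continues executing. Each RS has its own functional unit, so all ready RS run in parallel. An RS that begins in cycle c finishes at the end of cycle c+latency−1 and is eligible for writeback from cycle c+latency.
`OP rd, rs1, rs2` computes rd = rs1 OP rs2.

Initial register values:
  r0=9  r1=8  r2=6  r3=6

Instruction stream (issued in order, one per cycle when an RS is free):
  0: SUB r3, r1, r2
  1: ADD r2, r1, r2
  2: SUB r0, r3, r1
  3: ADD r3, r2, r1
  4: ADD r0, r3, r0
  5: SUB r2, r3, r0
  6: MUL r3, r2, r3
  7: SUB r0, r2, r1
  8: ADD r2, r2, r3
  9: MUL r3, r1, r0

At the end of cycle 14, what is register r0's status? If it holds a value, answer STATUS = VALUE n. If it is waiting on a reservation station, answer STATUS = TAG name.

STATUS = TAG Add1

cycle 1: issue SUB r3<-Add1 // r0:9,r1:8,r2:6,r3:Add1
cycle 2: issue ADD r2<-Add2 // r0:9,r1:8,r2:Add2,r3:Add1
cycle 3: stall // r0:9,r1:8,r2:Add2,r3:Add1
cycle 4: CDB Add1=2; issue SUB r0<-Add1 // r0:Add1,r1:8,r2:Add2,r3:2
cycle 5: CDB Add2=14; issue ADD r3<-Add2 // r0:Add1,r1:8,r2:14,r3:Add2
cycle 6: stall // r0:Add1,r1:8,r2:14,r3:Add2
cycle 7: CDB Add1=-6; issue ADD r0<-Add1 // r0:Add1,r1:8,r2:14,r3:Add2
cycle 8: CDB Add2=22; issue SUB r2<-Add2 // r0:Add1,r1:8,r2:Add2,r3:22
cycle 9: issue MUL r3<-Mul1 // r0:Add1,r1:8,r2:Add2,r3:Mul1
cycle 10: stall // r0:Add1,r1:8,r2:Add2,r3:Mul1
cycle 11: CDB Add1=16; issue SUB r0<-Add1 // r0:Add1,r1:8,r2:Add2,r3:Mul1
cycle 12: stall // r0:Add1,r1:8,r2:Add2,r3:Mul1
cycle 13: stall // r0:Add1,r1:8,r2:Add2,r3:Mul1
cycle 14: CDB Add2=6; issue ADD r2<-Add2 // r0:Add1,r1:8,r2:Add2,r3:Mul1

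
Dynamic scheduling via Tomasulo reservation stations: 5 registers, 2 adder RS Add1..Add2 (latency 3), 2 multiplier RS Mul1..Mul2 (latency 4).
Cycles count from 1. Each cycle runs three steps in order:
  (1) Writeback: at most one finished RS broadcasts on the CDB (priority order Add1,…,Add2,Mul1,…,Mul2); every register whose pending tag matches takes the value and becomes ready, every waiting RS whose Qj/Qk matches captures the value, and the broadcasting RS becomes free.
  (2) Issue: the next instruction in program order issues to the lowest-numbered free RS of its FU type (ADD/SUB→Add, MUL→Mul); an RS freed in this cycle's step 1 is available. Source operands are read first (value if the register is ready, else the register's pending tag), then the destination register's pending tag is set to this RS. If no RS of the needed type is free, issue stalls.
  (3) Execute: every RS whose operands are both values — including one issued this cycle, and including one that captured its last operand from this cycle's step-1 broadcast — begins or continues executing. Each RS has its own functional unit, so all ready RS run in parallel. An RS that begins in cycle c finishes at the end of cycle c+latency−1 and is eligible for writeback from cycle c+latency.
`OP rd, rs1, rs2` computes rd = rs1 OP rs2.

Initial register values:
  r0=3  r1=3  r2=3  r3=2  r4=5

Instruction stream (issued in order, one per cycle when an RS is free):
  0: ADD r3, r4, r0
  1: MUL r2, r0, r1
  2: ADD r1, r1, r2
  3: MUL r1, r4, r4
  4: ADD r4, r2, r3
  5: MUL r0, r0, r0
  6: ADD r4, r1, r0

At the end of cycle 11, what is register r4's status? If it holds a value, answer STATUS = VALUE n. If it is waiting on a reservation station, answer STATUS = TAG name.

c1: issue ADD r3<-Add1 | r0:3,r1:3,r2:3,r3:Add1,r4:5
c2: issue MUL r2<-Mul1 | r0:3,r1:3,r2:Mul1,r3:Add1,r4:5
c3: issue ADD r1<-Add2 | r0:3,r1:Add2,r2:Mul1,r3:Add1,r4:5
c4: CDB Add1=8; issue MUL r1<-Mul2 | r0:3,r1:Mul2,r2:Mul1,r3:8,r4:5
c5: issue ADD r4<-Add1 | r0:3,r1:Mul2,r2:Mul1,r3:8,r4:Add1
c6: CDB Mul1=9; issue MUL r0<-Mul1 | r0:Mul1,r1:Mul2,r2:9,r3:8,r4:Add1
c7: stall | r0:Mul1,r1:Mul2,r2:9,r3:8,r4:Add1
c8: CDB Mul2=25; stall | r0:Mul1,r1:25,r2:9,r3:8,r4:Add1
c9: CDB Add1=17; issue ADD r4<-Add1 | r0:Mul1,r1:25,r2:9,r3:8,r4:Add1
c10: CDB Add2=12 | r0:Mul1,r1:25,r2:9,r3:8,r4:Add1
c11: CDB Mul1=9 | r0:9,r1:25,r2:9,r3:8,r4:Add1

STATUS = TAG Add1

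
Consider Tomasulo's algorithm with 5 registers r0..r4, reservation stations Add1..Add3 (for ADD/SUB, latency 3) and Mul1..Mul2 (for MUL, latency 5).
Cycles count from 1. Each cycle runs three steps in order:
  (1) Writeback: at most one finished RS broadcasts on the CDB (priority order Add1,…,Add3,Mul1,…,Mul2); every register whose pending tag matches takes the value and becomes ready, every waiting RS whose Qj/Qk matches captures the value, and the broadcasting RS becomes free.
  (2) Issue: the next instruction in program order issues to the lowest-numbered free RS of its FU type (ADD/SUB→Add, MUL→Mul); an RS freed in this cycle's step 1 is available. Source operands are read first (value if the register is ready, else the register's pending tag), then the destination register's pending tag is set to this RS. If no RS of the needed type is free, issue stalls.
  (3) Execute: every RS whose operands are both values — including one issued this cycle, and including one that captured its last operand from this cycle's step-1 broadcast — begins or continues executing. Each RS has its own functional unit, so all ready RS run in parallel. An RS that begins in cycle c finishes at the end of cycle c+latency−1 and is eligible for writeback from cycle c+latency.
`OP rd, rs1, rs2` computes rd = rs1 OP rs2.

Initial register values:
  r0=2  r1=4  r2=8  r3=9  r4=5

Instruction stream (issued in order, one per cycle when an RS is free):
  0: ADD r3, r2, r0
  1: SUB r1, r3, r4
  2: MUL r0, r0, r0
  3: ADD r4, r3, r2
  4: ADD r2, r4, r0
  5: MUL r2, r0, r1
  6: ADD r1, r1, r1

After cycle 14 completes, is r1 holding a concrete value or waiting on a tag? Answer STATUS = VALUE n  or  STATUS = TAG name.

STATUS = VALUE 10

  c1: issue ADD r3<-Add1  regs: r0:2,r1:4,r2:8,r3:Add1,r4:5
  c2: issue SUB r1<-Add2  regs: r0:2,r1:Add2,r2:8,r3:Add1,r4:5
  c3: issue MUL r0<-Mul1  regs: r0:Mul1,r1:Add2,r2:8,r3:Add1,r4:5
  c4: CDB Add1=10; issue ADD r4<-Add1  regs: r0:Mul1,r1:Add2,r2:8,r3:10,r4:Add1
  c5: issue ADD r2<-Add3  regs: r0:Mul1,r1:Add2,r2:Add3,r3:10,r4:Add1
  c6: issue MUL r2<-Mul2  regs: r0:Mul1,r1:Add2,r2:Mul2,r3:10,r4:Add1
  c7: CDB Add1=18; issue ADD r1<-Add1  regs: r0:Mul1,r1:Add1,r2:Mul2,r3:10,r4:18
  c8: CDB Add2=5  regs: r0:Mul1,r1:Add1,r2:Mul2,r3:10,r4:18
  c9: CDB Mul1=4  regs: r0:4,r1:Add1,r2:Mul2,r3:10,r4:18
  c10: -  regs: r0:4,r1:Add1,r2:Mul2,r3:10,r4:18
  c11: CDB Add1=10  regs: r0:4,r1:10,r2:Mul2,r3:10,r4:18
  c12: CDB Add3=22  regs: r0:4,r1:10,r2:Mul2,r3:10,r4:18
  c13: -  regs: r0:4,r1:10,r2:Mul2,r3:10,r4:18
  c14: CDB Mul2=20  regs: r0:4,r1:10,r2:20,r3:10,r4:18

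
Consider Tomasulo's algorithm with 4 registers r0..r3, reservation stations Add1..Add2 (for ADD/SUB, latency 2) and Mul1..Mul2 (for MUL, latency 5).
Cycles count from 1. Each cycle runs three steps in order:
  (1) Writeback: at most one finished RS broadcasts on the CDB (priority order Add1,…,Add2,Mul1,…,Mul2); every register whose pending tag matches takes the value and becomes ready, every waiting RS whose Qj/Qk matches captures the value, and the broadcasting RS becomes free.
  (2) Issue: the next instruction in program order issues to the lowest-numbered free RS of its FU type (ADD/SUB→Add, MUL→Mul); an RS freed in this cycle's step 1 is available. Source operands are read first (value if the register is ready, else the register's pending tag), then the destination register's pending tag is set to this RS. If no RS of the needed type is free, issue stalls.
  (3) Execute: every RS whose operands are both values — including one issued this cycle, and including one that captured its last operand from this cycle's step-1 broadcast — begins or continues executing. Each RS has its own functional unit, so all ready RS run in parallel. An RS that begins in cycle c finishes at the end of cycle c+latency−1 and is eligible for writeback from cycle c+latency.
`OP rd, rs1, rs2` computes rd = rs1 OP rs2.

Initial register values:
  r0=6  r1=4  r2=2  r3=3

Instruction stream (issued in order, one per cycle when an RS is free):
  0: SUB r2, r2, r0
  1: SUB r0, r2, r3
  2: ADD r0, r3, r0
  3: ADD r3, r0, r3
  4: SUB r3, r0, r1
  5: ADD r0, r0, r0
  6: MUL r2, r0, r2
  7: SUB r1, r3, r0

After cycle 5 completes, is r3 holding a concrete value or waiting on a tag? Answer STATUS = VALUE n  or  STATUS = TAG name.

STATUS = TAG Add2

cycle 1: issue SUB r2<-Add1 // r0:6,r1:4,r2:Add1,r3:3
cycle 2: issue SUB r0<-Add2 // r0:Add2,r1:4,r2:Add1,r3:3
cycle 3: CDB Add1=-4; issue ADD r0<-Add1 // r0:Add1,r1:4,r2:-4,r3:3
cycle 4: stall // r0:Add1,r1:4,r2:-4,r3:3
cycle 5: CDB Add2=-7; issue ADD r3<-Add2 // r0:Add1,r1:4,r2:-4,r3:Add2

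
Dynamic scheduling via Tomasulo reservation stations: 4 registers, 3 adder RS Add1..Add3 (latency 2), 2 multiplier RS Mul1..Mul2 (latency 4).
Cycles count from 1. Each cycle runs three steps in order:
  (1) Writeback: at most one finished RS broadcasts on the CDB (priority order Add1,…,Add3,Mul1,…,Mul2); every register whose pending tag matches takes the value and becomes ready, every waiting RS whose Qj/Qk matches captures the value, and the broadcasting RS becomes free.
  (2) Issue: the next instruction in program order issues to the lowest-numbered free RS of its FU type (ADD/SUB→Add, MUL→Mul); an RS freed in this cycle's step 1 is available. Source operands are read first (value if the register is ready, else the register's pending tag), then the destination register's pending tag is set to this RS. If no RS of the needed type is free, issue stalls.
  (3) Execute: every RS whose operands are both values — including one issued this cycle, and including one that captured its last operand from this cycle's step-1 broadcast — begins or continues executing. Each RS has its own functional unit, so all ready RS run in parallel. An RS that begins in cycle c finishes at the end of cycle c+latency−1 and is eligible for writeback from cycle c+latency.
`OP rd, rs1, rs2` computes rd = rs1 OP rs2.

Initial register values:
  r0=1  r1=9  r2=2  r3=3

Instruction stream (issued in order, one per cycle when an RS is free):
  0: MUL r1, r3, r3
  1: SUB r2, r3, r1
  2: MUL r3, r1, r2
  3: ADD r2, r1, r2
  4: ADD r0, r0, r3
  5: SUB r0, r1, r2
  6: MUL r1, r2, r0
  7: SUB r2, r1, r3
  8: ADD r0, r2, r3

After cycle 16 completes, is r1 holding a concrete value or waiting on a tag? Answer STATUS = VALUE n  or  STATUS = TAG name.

c1: issue MUL r1<-Mul1 | r0:1,r1:Mul1,r2:2,r3:3
c2: issue SUB r2<-Add1 | r0:1,r1:Mul1,r2:Add1,r3:3
c3: issue MUL r3<-Mul2 | r0:1,r1:Mul1,r2:Add1,r3:Mul2
c4: issue ADD r2<-Add2 | r0:1,r1:Mul1,r2:Add2,r3:Mul2
c5: CDB Mul1=9; issue ADD r0<-Add3 | r0:Add3,r1:9,r2:Add2,r3:Mul2
c6: stall | r0:Add3,r1:9,r2:Add2,r3:Mul2
c7: CDB Add1=-6; issue SUB r0<-Add1 | r0:Add1,r1:9,r2:Add2,r3:Mul2
c8: issue MUL r1<-Mul1 | r0:Add1,r1:Mul1,r2:Add2,r3:Mul2
c9: CDB Add2=3; issue SUB r2<-Add2 | r0:Add1,r1:Mul1,r2:Add2,r3:Mul2
c10: stall | r0:Add1,r1:Mul1,r2:Add2,r3:Mul2
c11: CDB Add1=6; issue ADD r0<-Add1 | r0:Add1,r1:Mul1,r2:Add2,r3:Mul2
c12: CDB Mul2=-54 | r0:Add1,r1:Mul1,r2:Add2,r3:-54
c13: - | r0:Add1,r1:Mul1,r2:Add2,r3:-54
c14: CDB Add3=-53 | r0:Add1,r1:Mul1,r2:Add2,r3:-54
c15: CDB Mul1=18 | r0:Add1,r1:18,r2:Add2,r3:-54
c16: - | r0:Add1,r1:18,r2:Add2,r3:-54

STATUS = VALUE 18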